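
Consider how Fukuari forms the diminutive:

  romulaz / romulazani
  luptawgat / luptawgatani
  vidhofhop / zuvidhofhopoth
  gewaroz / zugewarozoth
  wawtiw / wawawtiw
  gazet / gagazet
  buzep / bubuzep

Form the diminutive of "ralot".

zuralototh

"ralot" has last vowel 'o'. The stems whose last vowel is 'o' (vidhofhop → zuvidhofhopoth, gewaroz → zugewarozoth) add zu- … -oth around the stem.
So ralot → zuralototh.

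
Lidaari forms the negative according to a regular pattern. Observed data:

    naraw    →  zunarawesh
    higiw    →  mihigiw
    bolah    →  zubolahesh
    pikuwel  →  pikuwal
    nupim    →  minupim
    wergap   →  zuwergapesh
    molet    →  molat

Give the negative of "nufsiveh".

nufsivah

naraw and higiw both end in -w yet inflect differently (zunarawesh, mihigiw), so the final letter is not what conditions the rule; the last vowel is.
"nufsiveh" has last vowel 'e'. The stems whose last vowel is 'e' (molet → molat, pikuwel → pikuwal) change the last vowel to 'a'.
So nufsiveh → nufsivah.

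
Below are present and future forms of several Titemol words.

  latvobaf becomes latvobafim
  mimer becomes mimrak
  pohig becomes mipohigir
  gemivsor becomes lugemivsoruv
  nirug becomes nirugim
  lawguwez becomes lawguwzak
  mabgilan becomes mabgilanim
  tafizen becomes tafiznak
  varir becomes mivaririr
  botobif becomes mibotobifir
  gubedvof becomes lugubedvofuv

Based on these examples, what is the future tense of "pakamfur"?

pakamfurim

gemivsor and mimer both end in -r yet inflect differently (lugemivsoruv, mimrak), so the final letter is not what conditions the rule; the last vowel is.
"pakamfur" has last vowel 'u'. The one such stem in the data (nirug → nirugim) adds -im, so the same rule applies.
So pakamfur → pakamfurim.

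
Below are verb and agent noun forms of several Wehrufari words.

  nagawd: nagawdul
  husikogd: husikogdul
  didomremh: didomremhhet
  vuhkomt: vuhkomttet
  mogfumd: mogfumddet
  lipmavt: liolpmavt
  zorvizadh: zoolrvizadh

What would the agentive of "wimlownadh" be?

wiolmlownadh

nagawd and mogfumd both end in -d yet inflect differently (nagawdul, mogfumddet), so the final letter is not what conditions the rule; the second-to-last letter is.
"wimlownadh" has second-to-last letter 'd'. The one such stem in the data (zorvizadh → zoolrvizadh) inserts -ol- after the first vowel (as does lipmavt), so the same rule applies.
The other patterns: stems whose second-to-last letter is 'g' or 'w' add -ul; stems whose second-to-last letter is 'm' double the final consonant and add -et.
So wimlownadh → wiolmlownadh.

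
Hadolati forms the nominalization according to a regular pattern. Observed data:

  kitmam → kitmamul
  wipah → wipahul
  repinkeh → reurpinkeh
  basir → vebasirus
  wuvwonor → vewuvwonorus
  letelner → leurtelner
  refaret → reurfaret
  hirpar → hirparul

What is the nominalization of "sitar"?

sitarul

hirpar and letelner both end in -r yet inflect differently (hirparul, leurtelner), so the final letter is not what conditions the rule; the last vowel is.
"sitar" has last vowel 'a'. The stems whose last vowel is 'a' (wipah → wipahul, kitmam → kitmamul, hirpar → hirparul) add -ul.
So sitar → sitarul.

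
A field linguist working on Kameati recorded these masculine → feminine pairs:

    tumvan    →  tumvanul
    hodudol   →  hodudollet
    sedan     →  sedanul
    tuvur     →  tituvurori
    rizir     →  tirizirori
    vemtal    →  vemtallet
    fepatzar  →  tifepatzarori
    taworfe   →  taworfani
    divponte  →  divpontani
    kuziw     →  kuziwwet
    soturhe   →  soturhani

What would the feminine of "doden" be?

dodenul

tumvan and fepatzar both have last vowel 'a' yet inflect differently (tumvanul, tifepatzarori), so the last vowel is not what conditions the rule; the final letter is.
"doden" ends in -n. The stems ending in -n (tumvan → tumvanul, sedan → sedanul) add -ul.
The other patterns: stems ending in -e drop the final letter and add -ani; stems ending in -r add ti- … -ori around the stem; stems ending in -l or -w double the final consonant and add -et.
So doden → dodenul.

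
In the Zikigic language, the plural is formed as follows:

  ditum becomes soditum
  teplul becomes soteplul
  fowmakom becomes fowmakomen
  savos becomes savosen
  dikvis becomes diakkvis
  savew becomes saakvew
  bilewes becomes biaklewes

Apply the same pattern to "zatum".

ditum and fowmakom both end in -m yet inflect differently (soditum, fowmakomen), so the final letter is not what conditions the rule; the last vowel is.
"zatum" has last vowel 'u'. The stems whose last vowel is 'u' (ditum → soditum, teplul → soteplul) add the prefix so-.
The other patterns: stems whose last vowel is 'o' add -en; stems whose last vowel is 'e' or 'i' insert -ak- after the first vowel.
So zatum → sozatum.

sozatum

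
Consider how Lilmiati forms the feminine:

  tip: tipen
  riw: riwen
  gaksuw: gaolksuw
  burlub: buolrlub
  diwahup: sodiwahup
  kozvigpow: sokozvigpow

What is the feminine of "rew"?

riw and gaksuw both end in -w yet inflect differently (riwen, gaolksuw), so the final letter is not what conditions the rule; the number of vowels is.
"rew" has 1 vowel. The stems with 1 vowel (tip → tipen, riw → riwen) add -en.
So rew → rewen.

rewen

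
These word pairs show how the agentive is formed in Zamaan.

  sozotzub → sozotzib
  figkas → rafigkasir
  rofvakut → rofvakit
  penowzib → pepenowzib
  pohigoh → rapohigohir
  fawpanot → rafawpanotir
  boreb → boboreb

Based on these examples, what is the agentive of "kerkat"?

boreb and sozotzub both end in -b yet inflect differently (boboreb, sozotzib), so the final letter is not what conditions the rule; the last vowel is.
"kerkat" has last vowel 'a'. The one such stem in the data (figkas → rafigkasir) adds ra- … -ir around the stem, so the same rule applies.
The other patterns: stems whose last vowel is 'e' or 'i' repeat the first consonant+vowel as a prefix; stems whose last vowel is 'u' change the last vowel to 'i'.
So kerkat → rakerkatir.

rakerkatir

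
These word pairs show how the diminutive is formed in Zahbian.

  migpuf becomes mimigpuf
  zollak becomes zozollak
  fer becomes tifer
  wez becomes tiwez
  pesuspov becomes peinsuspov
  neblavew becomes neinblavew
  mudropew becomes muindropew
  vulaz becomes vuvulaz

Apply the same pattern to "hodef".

"hodef" has 2 vowels. The stems with 2 vowels (migpuf → mimigpuf, vulaz → vuvulaz, zollak → zozollak) repeat the first consonant+vowel as a prefix.
The other patterns: stems with 1 vowel add the prefix ti-; stems with 3 vowels insert -in- after the first vowel.
So hodef → hohodef.

hohodef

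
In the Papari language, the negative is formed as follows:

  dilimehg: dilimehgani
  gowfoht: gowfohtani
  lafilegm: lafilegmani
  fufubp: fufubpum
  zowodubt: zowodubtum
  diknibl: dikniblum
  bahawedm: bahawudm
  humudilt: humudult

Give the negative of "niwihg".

niwihgani

gowfoht and zowodubt both end in -t yet inflect differently (gowfohtani, zowodubtum), so the final letter is not what conditions the rule; the second-to-last letter is.
"niwihg" has second-to-last letter 'h'. The stems whose second-to-last letter is 'h' (dilimehg → dilimehgani, gowfoht → gowfohtani) add -ani.
So niwihg → niwihgani.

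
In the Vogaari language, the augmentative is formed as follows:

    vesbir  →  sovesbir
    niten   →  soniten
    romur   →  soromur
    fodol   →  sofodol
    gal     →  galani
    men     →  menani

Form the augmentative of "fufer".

fodol and gal both end in -l yet inflect differently (sofodol, galani), so the final letter is not what conditions the rule; the number of vowels is.
"fufer" has 2 vowels. The stems with 2 vowels (vesbir → sovesbir, niten → soniten, romur → soromur) add the prefix so-.
The other pattern: stems with 1 vowel add -ani.
So fufer → sofufer.

sofufer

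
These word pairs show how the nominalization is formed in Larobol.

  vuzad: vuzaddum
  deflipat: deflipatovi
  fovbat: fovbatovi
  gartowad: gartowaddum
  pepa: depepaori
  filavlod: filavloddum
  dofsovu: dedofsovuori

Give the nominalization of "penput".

vuzad and deflipat both have last vowel 'a' yet inflect differently (vuzaddum, deflipatovi), so the last vowel is not what conditions the rule; the final letter is.
"penput" ends in -t. The stems ending in -t (deflipat → deflipatovi, fovbat → fovbatovi) add -ovi.
The other patterns: stems ending in -d double the final consonant and add -um; stems ending in -a or -u add de- … -ori around the stem.
So penput → penputovi.

penputovi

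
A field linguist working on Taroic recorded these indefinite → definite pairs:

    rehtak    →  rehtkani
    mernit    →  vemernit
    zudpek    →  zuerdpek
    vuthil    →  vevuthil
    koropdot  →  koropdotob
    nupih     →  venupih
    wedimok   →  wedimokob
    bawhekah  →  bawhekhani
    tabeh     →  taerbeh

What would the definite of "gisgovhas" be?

gisgovhsani

koropdot and mernit both end in -t yet inflect differently (koropdotob, vemernit), so the final letter is not what conditions the rule; the last vowel is.
"gisgovhas" has last vowel 'a'. The stems whose last vowel is 'a' (rehtak → rehtkani, bawhekah → bawhekhani) delete the last vowel and add -ani.
The other patterns: stems whose last vowel is 'o' add -ob; stems whose last vowel is 'i' add the prefix ve-; stems whose last vowel is 'e' insert -er- after the first vowel.
So gisgovhas → gisgovhsani.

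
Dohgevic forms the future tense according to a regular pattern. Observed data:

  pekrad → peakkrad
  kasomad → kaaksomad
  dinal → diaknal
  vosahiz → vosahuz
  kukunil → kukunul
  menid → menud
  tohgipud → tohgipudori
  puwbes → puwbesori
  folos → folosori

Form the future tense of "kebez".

kebezori

dinal and kukunil both end in -l yet inflect differently (diaknal, kukunul), so the final letter is not what conditions the rule; the last vowel is.
"kebez" has last vowel 'e'. The one such stem in the data (puwbes → puwbesori) adds -ori, so the same rule applies.
So kebez → kebezori.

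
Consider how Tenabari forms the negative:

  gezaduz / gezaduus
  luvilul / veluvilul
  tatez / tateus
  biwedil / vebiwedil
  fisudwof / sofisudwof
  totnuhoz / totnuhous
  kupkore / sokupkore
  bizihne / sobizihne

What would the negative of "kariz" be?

karius

"kariz" ends in -z. The stems ending in -z (tatez → tateus, gezaduz → gezaduus, totnuhoz → totnuhous) drop the final letter and add -us.
So kariz → karius.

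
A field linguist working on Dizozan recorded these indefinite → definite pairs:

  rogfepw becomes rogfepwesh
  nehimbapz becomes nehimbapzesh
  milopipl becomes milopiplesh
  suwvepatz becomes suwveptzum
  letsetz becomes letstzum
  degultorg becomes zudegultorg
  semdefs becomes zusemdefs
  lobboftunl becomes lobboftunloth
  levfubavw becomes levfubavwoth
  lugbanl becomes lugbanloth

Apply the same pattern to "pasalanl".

pasalanloth

nehimbapz and suwvepatz both end in -z yet inflect differently (nehimbapzesh, suwveptzum), so the final letter is not what conditions the rule; the second-to-last letter is.
"pasalanl" has second-to-last letter 'n'. The stems whose second-to-last letter is 'n' (lobboftunl → lobboftunloth, lugbanl → lugbanloth) add -oth.
So pasalanl → pasalanloth.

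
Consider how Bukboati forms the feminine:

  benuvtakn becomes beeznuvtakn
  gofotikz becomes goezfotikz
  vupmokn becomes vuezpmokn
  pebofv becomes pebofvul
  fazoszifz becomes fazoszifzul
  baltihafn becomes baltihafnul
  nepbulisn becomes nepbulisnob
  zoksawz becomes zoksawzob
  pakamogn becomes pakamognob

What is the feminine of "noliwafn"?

gofotikz and fazoszifz both end in -z yet inflect differently (goezfotikz, fazoszifzul), so the final letter is not what conditions the rule; the second-to-last letter is.
"noliwafn" has second-to-last letter 'f'. The stems whose second-to-last letter is 'f' (pebofv → pebofvul, fazoszifz → fazoszifzul, baltihafn → baltihafnul) add -ul.
The other patterns: stems whose second-to-last letter is 'k' insert -ez- after the first vowel; stems whose second-to-last letter is 'g', 's' or 'w' add -ob.
So noliwafn → noliwafnul.

noliwafnul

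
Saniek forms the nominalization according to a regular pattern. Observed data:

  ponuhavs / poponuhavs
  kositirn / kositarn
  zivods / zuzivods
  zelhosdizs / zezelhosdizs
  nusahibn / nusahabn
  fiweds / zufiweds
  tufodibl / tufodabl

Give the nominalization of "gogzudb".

zugogzudb

"gogzudb" has second-to-last letter 'd'. The stems whose second-to-last letter is 'd' (zivods → zuzivods, fiweds → zufiweds) add the prefix zu-.
The other patterns: stems whose second-to-last letter is 'v' or 'z' repeat the first consonant+vowel as a prefix; stems whose second-to-last letter is 'b' or 'r' change the last vowel to 'a'.
So gogzudb → zugogzudb.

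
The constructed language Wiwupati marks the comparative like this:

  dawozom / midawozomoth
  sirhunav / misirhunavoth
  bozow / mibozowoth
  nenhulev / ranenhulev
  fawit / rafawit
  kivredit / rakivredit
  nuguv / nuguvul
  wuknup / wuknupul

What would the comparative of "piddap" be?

sirhunav and nenhulev both end in -v yet inflect differently (misirhunavoth, ranenhulev), so the final letter is not what conditions the rule; the last vowel is.
"piddap" has last vowel 'a'. The one such stem in the data (sirhunav → misirhunavoth) adds mi- … -oth around the stem, so the same rule applies.
So piddap → mipiddapoth.

mipiddapoth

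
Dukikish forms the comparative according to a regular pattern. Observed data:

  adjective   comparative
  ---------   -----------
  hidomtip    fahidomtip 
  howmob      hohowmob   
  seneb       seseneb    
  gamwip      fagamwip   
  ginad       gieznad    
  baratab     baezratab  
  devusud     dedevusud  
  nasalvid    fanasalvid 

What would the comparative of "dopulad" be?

nasalvid and ginad both end in -d yet inflect differently (fanasalvid, gieznad), so the final letter is not what conditions the rule; the last vowel is.
"dopulad" has last vowel 'a'. The stems whose last vowel is 'a' (baratab → baezratab, ginad → gieznad) insert -ez- after the first vowel.
The other patterns: stems whose last vowel is 'i' add the prefix fa-; stems whose last vowel is 'e', 'o' or 'u' repeat the first consonant+vowel as a prefix.
So dopulad → doezpulad.

doezpulad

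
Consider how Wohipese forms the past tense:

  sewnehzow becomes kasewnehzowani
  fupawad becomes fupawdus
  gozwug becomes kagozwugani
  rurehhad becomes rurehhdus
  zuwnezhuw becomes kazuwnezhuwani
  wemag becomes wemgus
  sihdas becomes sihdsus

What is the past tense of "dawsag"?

dawsgus

wemag and gozwug both end in -g yet inflect differently (wemgus, kagozwugani), so the final letter is not what conditions the rule; the last vowel is.
"dawsag" has last vowel 'a'. The stems whose last vowel is 'a' (wemag → wemgus, sihdas → sihdsus, rurehhad → rurehhdus) delete the last vowel and add -us.
The other pattern: stems whose last vowel is 'o' or 'u' add ka- … -ani around the stem.
So dawsag → dawsgus.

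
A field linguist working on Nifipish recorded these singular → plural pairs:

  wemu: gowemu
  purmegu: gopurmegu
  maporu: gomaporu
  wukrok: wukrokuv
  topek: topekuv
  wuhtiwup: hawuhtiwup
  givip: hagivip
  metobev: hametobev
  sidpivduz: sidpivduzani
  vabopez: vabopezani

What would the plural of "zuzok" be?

zuzokuv

"zuzok" ends in -k. The stems ending in -k (wukrok → wukrokuv, topek → topekuv) add -uv.
So zuzok → zuzokuv.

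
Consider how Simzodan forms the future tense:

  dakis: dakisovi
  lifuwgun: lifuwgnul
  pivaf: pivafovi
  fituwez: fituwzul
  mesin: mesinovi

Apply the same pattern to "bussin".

bussinovi

lifuwgun and mesin both end in -n yet inflect differently (lifuwgnul, mesinovi), so the final letter is not what conditions the rule; the number of vowels is.
"bussin" has 2 vowels. The stems with 2 vowels (mesin → mesinovi, pivaf → pivafovi, dakis → dakisovi) add -ovi.
The other pattern: stems with 3 vowels delete the last vowel and add -ul.
So bussin → bussinovi.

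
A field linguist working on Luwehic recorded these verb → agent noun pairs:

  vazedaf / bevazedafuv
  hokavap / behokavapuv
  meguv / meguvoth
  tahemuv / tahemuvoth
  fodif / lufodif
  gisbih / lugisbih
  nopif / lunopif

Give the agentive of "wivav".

bewivavuv

vazedaf and fodif both end in -f yet inflect differently (bevazedafuv, lufodif), so the final letter is not what conditions the rule; the last vowel is.
"wivav" has last vowel 'a'. The stems whose last vowel is 'a' (vazedaf → bevazedafuv, hokavap → behokavapuv) add be- … -uv around the stem.
So wivav → bewivavuv.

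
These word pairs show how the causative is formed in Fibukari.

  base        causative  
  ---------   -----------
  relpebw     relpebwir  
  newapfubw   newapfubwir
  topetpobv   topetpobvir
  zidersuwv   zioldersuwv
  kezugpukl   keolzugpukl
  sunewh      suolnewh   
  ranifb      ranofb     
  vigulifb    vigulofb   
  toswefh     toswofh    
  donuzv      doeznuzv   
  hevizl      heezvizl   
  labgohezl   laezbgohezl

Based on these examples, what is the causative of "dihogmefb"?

"dihogmefb" has second-to-last letter 'f'. The stems whose second-to-last letter is 'f' (ranifb → ranofb, vigulifb → vigulofb, toswefh → toswofh) change the last vowel to 'o'.
So dihogmefb → dihogmofb.

dihogmofb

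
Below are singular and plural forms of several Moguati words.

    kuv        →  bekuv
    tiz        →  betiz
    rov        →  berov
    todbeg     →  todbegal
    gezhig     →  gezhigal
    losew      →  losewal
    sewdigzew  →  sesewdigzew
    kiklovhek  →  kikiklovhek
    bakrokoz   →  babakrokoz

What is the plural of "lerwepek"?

losew and sewdigzew both end in -w yet inflect differently (losewal, sesewdigzew), so the final letter is not what conditions the rule; the number of vowels is.
"lerwepek" has 3 vowels. The stems with 3 vowels (sewdigzew → sesewdigzew, kiklovhek → kikiklovhek, bakrokoz → babakrokoz) repeat the first consonant+vowel as a prefix.
The other patterns: stems with 1 vowel add the prefix be-; stems with 2 vowels add -al.
So lerwepek → lelerwepek.

lelerwepek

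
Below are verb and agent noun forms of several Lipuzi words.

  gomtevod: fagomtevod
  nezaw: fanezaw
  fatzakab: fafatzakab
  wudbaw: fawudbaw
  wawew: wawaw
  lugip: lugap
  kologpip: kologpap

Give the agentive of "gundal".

fagundal

nezaw and wawew both end in -w yet inflect differently (fanezaw, wawaw), so the final letter is not what conditions the rule; the last vowel is.
"gundal" has last vowel 'a'. The stems whose last vowel is 'a' (nezaw → fanezaw, fatzakab → fafatzakab, wudbaw → fawudbaw) add the prefix fa-.
So gundal → fagundal.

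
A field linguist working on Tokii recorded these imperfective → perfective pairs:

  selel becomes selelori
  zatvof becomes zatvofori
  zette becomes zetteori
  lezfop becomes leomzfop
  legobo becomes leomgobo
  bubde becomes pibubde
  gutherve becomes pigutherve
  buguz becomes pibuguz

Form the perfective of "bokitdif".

zette and bubde both end in -e yet inflect differently (zetteori, pibubde), so the final letter is not what conditions the rule; the first letter is.
"bokitdif" begins with b-. The stems beginning with b- (bubde → pibubde, buguz → pibuguz) add the prefix pi-.
So bokitdif → pibokitdif.

pibokitdif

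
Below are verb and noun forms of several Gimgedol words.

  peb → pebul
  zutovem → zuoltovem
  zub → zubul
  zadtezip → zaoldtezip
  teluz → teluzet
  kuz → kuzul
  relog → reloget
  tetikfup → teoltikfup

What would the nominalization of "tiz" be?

kuz and teluz both end in -z yet inflect differently (kuzul, teluzet), so the final letter is not what conditions the rule; the number of vowels is.
"tiz" has 1 vowel. The stems with 1 vowel (kuz → kuzul, peb → pebul, zub → zubul) add -ul.
The other patterns: stems with 2 vowels add -et; stems with 3 vowels insert -ol- after the first vowel.
So tiz → tizul.

tizul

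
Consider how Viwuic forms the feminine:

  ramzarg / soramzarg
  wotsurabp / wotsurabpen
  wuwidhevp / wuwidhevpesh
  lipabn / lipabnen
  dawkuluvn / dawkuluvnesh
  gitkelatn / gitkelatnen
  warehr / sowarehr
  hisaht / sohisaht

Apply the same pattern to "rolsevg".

rolsevgesh

"rolsevg" has second-to-last letter 'v'. The stems whose second-to-last letter is 'v' (wuwidhevp → wuwidhevpesh, dawkuluvn → dawkuluvnesh) add -esh.
The other patterns: stems whose second-to-last letter is 'b' or 't' add -en; stems whose second-to-last letter is 'h' or 'r' add the prefix so-.
So rolsevg → rolsevgesh.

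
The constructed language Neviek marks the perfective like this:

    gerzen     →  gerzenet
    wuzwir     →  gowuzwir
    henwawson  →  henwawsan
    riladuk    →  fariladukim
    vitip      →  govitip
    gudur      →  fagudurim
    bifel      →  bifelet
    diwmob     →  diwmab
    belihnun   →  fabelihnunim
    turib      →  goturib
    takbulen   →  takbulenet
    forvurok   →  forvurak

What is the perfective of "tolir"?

gotolir

gerzen and henwawson both end in -n yet inflect differently (gerzenet, henwawsan), so the final letter is not what conditions the rule; the last vowel is.
"tolir" has last vowel 'i'. The stems whose last vowel is 'i' (wuzwir → gowuzwir, vitip → govitip, turib → goturib) add the prefix go-.
The other patterns: stems whose last vowel is 'e' add -et; stems whose last vowel is 'o' change the last vowel to 'a'; stems whose last vowel is 'u' add fa- … -im around the stem.
So tolir → gotolir.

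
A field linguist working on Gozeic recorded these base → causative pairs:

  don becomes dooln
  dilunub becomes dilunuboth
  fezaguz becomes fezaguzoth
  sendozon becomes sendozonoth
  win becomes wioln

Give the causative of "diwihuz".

diwihuzoth

sendozon and don both end in -n yet inflect differently (sendozonoth, dooln), so the final letter is not what conditions the rule; the number of vowels is.
"diwihuz" has 3 vowels. The stems with 3 vowels (sendozon → sendozonoth, fezaguz → fezaguzoth, dilunub → dilunuboth) add -oth.
The other pattern: stems with 1 vowel insert -ol- after the first vowel.
So diwihuz → diwihuzoth.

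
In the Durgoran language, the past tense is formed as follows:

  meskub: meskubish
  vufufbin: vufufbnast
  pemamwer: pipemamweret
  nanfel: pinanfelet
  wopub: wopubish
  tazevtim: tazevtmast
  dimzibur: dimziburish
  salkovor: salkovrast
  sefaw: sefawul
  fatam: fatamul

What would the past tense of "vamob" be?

salkovor and dimzibur both end in -r yet inflect differently (salkovrast, dimziburish), so the final letter is not what conditions the rule; the last vowel is.
"vamob" has last vowel 'o'. The one such stem in the data (salkovor → salkovrast) deletes the last vowel and adds -ast (as do vufufbin, tazevtim), so the same rule applies.
The other patterns: stems whose last vowel is 'u' add -ish; stems whose last vowel is 'a' add -ul; stems whose last vowel is 'e' add pi- … -et around the stem.
So vamob → vambast.

vambast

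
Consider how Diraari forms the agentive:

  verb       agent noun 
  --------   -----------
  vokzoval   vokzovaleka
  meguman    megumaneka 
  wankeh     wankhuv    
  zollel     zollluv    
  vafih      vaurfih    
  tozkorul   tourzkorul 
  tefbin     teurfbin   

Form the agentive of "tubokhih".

tuurbokhih

vokzoval and zollel both end in -l yet inflect differently (vokzovaleka, zollluv), so the final letter is not what conditions the rule; the last vowel is.
"tubokhih" has last vowel 'i'. The stems whose last vowel is 'i' (vafih → vaurfih, tefbin → teurfbin) insert -ur- after the first vowel.
The other patterns: stems whose last vowel is 'a' add -eka; stems whose last vowel is 'e' delete the last vowel and add -uv.
So tubokhih → tuurbokhih.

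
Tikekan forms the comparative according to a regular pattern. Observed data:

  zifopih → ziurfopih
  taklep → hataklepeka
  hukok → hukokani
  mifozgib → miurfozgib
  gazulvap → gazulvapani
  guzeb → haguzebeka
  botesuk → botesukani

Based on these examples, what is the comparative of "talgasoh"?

talgasohani

"talgasoh" has last vowel 'o'. The one such stem in the data (hukok → hukokani) adds -ani, so the same rule applies.
So talgasoh → talgasohani.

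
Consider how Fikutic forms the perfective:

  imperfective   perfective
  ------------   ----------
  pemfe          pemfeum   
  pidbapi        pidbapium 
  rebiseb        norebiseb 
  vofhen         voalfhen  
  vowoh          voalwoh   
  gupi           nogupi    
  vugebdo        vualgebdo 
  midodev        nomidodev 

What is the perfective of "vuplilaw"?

vualplilaw

pidbapi and gupi both end in -i yet inflect differently (pidbapium, nogupi), so the final letter is not what conditions the rule; the first letter is.
"vuplilaw" begins with v-. The stems beginning with v- (vugebdo → vualgebdo, vofhen → voalfhen, vowoh → voalwoh) insert -al- after the first vowel.
The other patterns: stems beginning with p- add -um; stems beginning with g-, m- or r- add the prefix no-.
So vuplilaw → vualplilaw.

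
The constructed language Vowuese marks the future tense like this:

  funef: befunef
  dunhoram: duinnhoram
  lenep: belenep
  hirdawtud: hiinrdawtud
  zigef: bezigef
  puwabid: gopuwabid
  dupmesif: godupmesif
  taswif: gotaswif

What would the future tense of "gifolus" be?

"gifolus" has last vowel 'u'. The one such stem in the data (hirdawtud → hiinrdawtud) inserts -in- after the first vowel (as does dunhoram), so the same rule applies.
So gifolus → giinfolus.

giinfolus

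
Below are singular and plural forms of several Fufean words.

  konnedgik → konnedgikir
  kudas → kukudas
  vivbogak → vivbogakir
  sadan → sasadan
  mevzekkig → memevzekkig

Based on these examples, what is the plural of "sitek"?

sitekir

vivbogak and sadan both have last vowel 'a' yet inflect differently (vivbogakir, sasadan), so the last vowel is not what conditions the rule; the final letter is.
"sitek" ends in -k. The stems ending in -k (vivbogak → vivbogakir, konnedgik → konnedgikir) add -ir.
The other pattern: stems ending in -g, -n or -s repeat the first consonant+vowel as a prefix.
So sitek → sitekir.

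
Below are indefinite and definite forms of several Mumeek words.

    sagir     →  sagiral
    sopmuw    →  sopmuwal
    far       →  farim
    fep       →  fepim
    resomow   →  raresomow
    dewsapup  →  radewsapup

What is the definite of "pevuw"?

pevuwal

"pevuw" has 2 vowels. The stems with 2 vowels (sopmuw → sopmuwal, sagir → sagiral) add -al.
The other patterns: stems with 1 vowel add -im; stems with 3 vowels add the prefix ra-.
So pevuw → pevuwal.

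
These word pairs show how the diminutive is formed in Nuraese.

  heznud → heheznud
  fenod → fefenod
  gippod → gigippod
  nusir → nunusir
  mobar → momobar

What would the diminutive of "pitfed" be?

pipitfed

Every pair shown (heznud → heheznud, fenod → fefenod, gippod → gigippod, …) follows the same rule: repeat the first consonant+vowel as a prefix.
So pitfed → pipitfed.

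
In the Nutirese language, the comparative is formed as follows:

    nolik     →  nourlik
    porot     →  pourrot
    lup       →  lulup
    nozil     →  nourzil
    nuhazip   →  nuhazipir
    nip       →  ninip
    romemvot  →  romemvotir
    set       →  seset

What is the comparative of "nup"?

nunup

"nup" has 1 vowel. The stems with 1 vowel (set → seset, lup → lulup, nip → ninip) repeat the first consonant+vowel as a prefix.
The other patterns: stems with 2 vowels insert -ur- after the first vowel; stems with 3 vowels add -ir.
So nup → nunup.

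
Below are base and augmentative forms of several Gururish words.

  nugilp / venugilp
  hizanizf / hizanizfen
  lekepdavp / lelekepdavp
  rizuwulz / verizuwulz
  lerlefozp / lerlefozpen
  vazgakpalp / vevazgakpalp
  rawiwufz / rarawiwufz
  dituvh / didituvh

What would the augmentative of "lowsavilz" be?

lerlefozp and nugilp both end in -p yet inflect differently (lerlefozpen, venugilp), so the final letter is not what conditions the rule; the second-to-last letter is.
"lowsavilz" has second-to-last letter 'l'. The stems whose second-to-last letter is 'l' (nugilp → venugilp, rizuwulz → verizuwulz, vazgakpalp → vevazgakpalp) add the prefix ve-.
So lowsavilz → velowsavilz.

velowsavilz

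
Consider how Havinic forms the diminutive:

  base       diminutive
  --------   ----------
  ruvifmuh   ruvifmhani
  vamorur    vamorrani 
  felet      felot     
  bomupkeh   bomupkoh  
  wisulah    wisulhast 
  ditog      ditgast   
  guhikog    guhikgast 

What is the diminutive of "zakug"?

zakgani

ruvifmuh and bomupkeh both end in -h yet inflect differently (ruvifmhani, bomupkoh), so the final letter is not what conditions the rule; the last vowel is.
"zakug" has last vowel 'u'. The stems whose last vowel is 'u' (ruvifmuh → ruvifmhani, vamorur → vamorrani) delete the last vowel and add -ani.
So zakug → zakgani.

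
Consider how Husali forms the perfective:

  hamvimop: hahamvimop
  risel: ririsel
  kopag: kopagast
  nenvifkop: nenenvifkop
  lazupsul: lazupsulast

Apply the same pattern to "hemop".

hehemop

"hemop" has last vowel 'o'. The stems whose last vowel is 'o' (nenvifkop → nenenvifkop, hamvimop → hahamvimop) repeat the first consonant+vowel as a prefix.
So hemop → hehemop.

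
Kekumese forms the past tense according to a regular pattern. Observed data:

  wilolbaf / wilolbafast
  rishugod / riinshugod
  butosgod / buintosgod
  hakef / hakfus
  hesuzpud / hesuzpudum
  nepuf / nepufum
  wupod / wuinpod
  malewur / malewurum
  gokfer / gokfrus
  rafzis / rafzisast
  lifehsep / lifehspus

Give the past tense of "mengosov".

malewur and gokfer both end in -r yet inflect differently (malewurum, gokfrus), so the final letter is not what conditions the rule; the last vowel is.
"mengosov" has last vowel 'o'. The stems whose last vowel is 'o' (rishugod → riinshugod, butosgod → buintosgod, wupod → wuinpod) insert -in- after the first vowel.
So mengosov → meinngosov.

meinngosov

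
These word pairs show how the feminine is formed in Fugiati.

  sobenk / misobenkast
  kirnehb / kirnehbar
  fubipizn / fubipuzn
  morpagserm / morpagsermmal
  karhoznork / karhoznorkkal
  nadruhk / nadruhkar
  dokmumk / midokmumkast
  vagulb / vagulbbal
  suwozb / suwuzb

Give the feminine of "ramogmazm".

ramogmuzm

"ramogmazm" has second-to-last letter 'z'. The stems whose second-to-last letter is 'z' (fubipizn → fubipuzn, suwozb → suwuzb) change the last vowel to 'u'.
So ramogmazm → ramogmuzm.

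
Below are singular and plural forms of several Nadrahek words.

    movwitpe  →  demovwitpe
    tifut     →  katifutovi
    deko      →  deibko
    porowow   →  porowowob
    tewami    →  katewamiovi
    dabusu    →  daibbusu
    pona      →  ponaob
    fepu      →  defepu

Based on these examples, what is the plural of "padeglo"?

dabusu and fepu both end in -u yet inflect differently (daibbusu, defepu), so the final letter is not what conditions the rule; the first letter is.
"padeglo" begins with p-. The stems beginning with p- (porowow → porowowob, pona → ponaob) add -ob.
The other patterns: stems beginning with d- insert -ib- after the first vowel; stems beginning with t- add ka- … -ovi around the stem; stems beginning with f- or m- add the prefix de-.
So padeglo → padegloob.

padegloob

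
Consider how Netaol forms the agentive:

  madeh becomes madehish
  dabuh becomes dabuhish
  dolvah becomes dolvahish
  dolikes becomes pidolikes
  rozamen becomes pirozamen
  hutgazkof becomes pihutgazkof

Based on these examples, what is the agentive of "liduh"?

madeh and dolikes both have last vowel 'e' yet inflect differently (madehish, pidolikes), so the last vowel is not what conditions the rule; the final letter is.
"liduh" ends in -h. The stems ending in -h (madeh → madehish, dabuh → dabuhish, dolvah → dolvahish) add -ish.
So liduh → liduhish.

liduhish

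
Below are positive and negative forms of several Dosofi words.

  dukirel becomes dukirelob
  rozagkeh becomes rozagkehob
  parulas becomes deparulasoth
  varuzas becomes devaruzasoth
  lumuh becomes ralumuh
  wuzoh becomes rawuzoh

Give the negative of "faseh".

fasehob

rozagkeh and lumuh both end in -h yet inflect differently (rozagkehob, ralumuh), so the final letter is not what conditions the rule; the last vowel is.
"faseh" has last vowel 'e'. The stems whose last vowel is 'e' (dukirel → dukirelob, rozagkeh → rozagkehob) add -ob.
The other patterns: stems whose last vowel is 'a' add de- … -oth around the stem; stems whose last vowel is 'o' or 'u' add the prefix ra-.
So faseh → fasehob.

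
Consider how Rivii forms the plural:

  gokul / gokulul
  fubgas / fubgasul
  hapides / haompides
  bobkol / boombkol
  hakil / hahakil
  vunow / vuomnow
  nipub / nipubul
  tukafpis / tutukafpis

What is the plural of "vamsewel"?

"vamsewel" has last vowel 'e'. The one such stem in the data (hapides → haompides) inserts -om- after the first vowel (as do bobkol, vunow), so the same rule applies.
The other patterns: stems whose last vowel is 'a' or 'u' add -ul; stems whose last vowel is 'i' repeat the first consonant+vowel as a prefix.
So vamsewel → vaommsewel.

vaommsewel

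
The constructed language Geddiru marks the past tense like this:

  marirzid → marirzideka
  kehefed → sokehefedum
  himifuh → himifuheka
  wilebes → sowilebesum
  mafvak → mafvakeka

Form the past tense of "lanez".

kehefed and marirzid both end in -d yet inflect differently (sokehefedum, marirzideka), so the final letter is not what conditions the rule; the last vowel is.
"lanez" has last vowel 'e'. The stems whose last vowel is 'e' (kehefed → sokehefedum, wilebes → sowilebesum) add so- … -um around the stem.
The other pattern: stems whose last vowel is 'a', 'i' or 'u' add -eka.
So lanez → solanezum.

solanezum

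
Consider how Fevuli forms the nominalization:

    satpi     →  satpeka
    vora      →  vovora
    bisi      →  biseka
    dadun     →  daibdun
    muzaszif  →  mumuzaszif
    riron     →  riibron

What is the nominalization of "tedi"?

bisi and muzaszif both have last vowel 'i' yet inflect differently (biseka, mumuzaszif), so the last vowel is not what conditions the rule; the final letter is.
"tedi" ends in -i. The stems ending in -i (bisi → biseka, satpi → satpeka) drop the final letter and add -eka.
The other patterns: stems ending in -n insert -ib- after the first vowel; stems ending in -a or -f repeat the first consonant+vowel as a prefix.
So tedi → tedeka.

tedeka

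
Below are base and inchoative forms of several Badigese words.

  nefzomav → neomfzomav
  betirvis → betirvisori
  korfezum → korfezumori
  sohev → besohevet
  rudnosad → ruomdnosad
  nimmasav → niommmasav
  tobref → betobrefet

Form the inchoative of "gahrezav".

gaomhrezav

"gahrezav" has last vowel 'a'. The stems whose last vowel is 'a' (nimmasav → niommmasav, rudnosad → ruomdnosad, nefzomav → neomfzomav) insert -om- after the first vowel.
So gahrezav → gaomhrezav.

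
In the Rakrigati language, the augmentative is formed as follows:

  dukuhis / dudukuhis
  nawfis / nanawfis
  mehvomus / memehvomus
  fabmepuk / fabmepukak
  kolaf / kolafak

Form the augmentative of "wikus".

mehvomus and fabmepuk both have last vowel 'u' yet inflect differently (memehvomus, fabmepukak), so the last vowel is not what conditions the rule; the final letter is.
"wikus" ends in -s. The stems ending in -s (dukuhis → dudukuhis, nawfis → nanawfis, mehvomus → memehvomus) repeat the first consonant+vowel as a prefix.
So wikus → wiwikus.

wiwikus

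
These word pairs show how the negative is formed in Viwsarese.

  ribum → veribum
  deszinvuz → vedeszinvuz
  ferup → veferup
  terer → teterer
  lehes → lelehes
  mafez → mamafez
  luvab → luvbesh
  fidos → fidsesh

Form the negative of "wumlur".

deszinvuz and mafez both end in -z yet inflect differently (vedeszinvuz, mamafez), so the final letter is not what conditions the rule; the last vowel is.
"wumlur" has last vowel 'u'. The stems whose last vowel is 'u' (ribum → veribum, deszinvuz → vedeszinvuz, ferup → veferup) add the prefix ve-.
The other patterns: stems whose last vowel is 'e' repeat the first consonant+vowel as a prefix; stems whose last vowel is 'a' or 'o' delete the last vowel and add -esh.
So wumlur → vewumlur.

vewumlur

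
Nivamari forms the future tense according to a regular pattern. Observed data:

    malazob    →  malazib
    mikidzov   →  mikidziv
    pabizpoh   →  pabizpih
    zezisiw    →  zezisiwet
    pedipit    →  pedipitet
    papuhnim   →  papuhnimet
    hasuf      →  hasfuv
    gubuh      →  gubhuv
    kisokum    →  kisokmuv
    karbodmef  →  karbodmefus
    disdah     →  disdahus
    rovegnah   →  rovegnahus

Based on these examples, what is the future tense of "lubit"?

lubitet

"lubit" has last vowel 'i'. The stems whose last vowel is 'i' (zezisiw → zezisiwet, pedipit → pedipitet, papuhnim → papuhnimet) add -et.
So lubit → lubitet.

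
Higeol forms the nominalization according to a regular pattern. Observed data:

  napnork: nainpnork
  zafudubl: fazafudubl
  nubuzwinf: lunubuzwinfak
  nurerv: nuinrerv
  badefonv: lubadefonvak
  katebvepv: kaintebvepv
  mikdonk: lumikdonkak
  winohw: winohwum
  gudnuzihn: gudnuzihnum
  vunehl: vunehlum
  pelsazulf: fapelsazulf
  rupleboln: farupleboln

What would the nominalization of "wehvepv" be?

"wehvepv" has second-to-last letter 'p'. The one such stem in the data (katebvepv → kaintebvepv) inserts -in- after the first vowel (as do napnork, nurerv), so the same rule applies.
The other patterns: stems whose second-to-last letter is 'n' add lu- … -ak around the stem; stems whose second-to-last letter is 'h' add -um; stems whose second-to-last letter is 'b' or 'l' add the prefix fa-.
So wehvepv → weinhvepv.

weinhvepv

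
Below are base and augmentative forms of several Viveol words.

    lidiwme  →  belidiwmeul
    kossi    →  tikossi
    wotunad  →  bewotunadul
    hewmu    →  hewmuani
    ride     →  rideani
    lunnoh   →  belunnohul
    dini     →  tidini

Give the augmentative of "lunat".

"lunat" begins with l-. The stems beginning with l- (lunnoh → belunnohul, lidiwme → belidiwmeul) add be- … -ul around the stem.
So lunat → belunatul.

belunatul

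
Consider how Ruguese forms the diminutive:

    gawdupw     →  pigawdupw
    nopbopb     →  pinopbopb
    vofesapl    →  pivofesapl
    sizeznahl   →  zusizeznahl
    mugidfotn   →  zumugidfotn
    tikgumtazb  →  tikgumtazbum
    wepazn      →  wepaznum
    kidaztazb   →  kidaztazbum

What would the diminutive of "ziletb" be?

vofesapl and sizeznahl both end in -l yet inflect differently (pivofesapl, zusizeznahl), so the final letter is not what conditions the rule; the second-to-last letter is.
"ziletb" has second-to-last letter 't'. The one such stem in the data (mugidfotn → zumugidfotn) adds the prefix zu-, so the same rule applies.
So ziletb → zuziletb.

zuziletb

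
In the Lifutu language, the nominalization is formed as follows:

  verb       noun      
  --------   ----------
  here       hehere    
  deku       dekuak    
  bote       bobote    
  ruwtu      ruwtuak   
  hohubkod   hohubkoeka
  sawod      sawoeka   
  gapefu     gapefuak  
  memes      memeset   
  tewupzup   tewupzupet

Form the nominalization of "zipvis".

tewupzup and deku both have last vowel 'u' yet inflect differently (tewupzupet, dekuak), so the last vowel is not what conditions the rule; the final letter is.
"zipvis" ends in -s. The one such stem in the data (memes → memeset) adds -et, so the same rule applies.
So zipvis → zipviset.

zipviset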